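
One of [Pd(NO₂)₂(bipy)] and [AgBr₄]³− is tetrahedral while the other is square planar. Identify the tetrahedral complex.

[AgBr₄]³−

For [Pd(NO₂)₂(bipy)]: Summing ligand charges against the 0 overall charge gives an oxidation state of +2 for palladium. Palladium is a group-10 element; Pd(II) is therefore d⁸. A 4d d⁸ ion has a large crystal-field splitting; square planar leaves the high-energy d_{x²−y²} orbital empty and maximises CFSE. → square planar.
For [AgBr₄]³−: Each bromide is −1; balancing the −3 overall charge requires Ag(I). Silver is a group-11 element; Ag(I) is therefore d¹⁰. A d¹⁰ ion has no crystal-field stabilisation preference between square planar and tetrahedral, so four ligands adopt the sterically favoured tetrahedral geometry. → tetrahedral.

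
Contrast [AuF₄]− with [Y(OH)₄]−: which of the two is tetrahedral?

For [AuF₄]−: Summing ligand charges against the −1 overall charge gives an oxidation state of +3 for gold. Gold is a group-11 element; Au(III) is therefore d⁸. A 5d d⁸ ion has a large crystal-field splitting; square planar leaves the high-energy d_{x²−y²} orbital empty and maximises CFSE. → square planar.
For [Y(OH)₄]−: Summing ligand charges against the −1 overall charge gives an oxidation state of +3 for yttrium. Y sits in group 3, so the d-electron count is 3 − 3 = 0. A d⁰ ion has no crystal-field stabilisation preference between square planar and tetrahedral, so four ligands adopt the sterically favoured tetrahedral geometry. → tetrahedral.

[Y(OH)₄]−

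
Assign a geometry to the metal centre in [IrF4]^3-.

square planar

Summing ligand charges against the −3 overall charge gives an oxidation state of +1 for iridium.
Iridium is a group-9 element; Ir(I) is therefore d⁸.
With 4 monodentate ligands the coordination number is 4.
A 5d d⁸ ion has a large crystal-field splitting; square planar leaves the high-energy d_{x²−y²} orbital empty and maximises CFSE.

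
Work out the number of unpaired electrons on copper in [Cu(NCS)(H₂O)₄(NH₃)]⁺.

Summing ligand charges against the +1 overall charge gives an oxidation state of +2 for copper.
Copper is a group-11 element; Cu(II) is therefore d⁹.
In an octahedral field the d⁹ configuration is t₂g⁶e_g³ (only one arrangement possible), giving 1 unpaired electron.

1 unpaired electron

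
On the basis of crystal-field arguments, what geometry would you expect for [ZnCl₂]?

Each chloride is −1; balancing the 0 overall charge requires Zn(II).
Group 12 minus oxidation state 2 gives a d¹⁰ configuration.
Coordination number: 2.
A d¹⁰ ion with only two ligands adopts a linear arrangement (sp hybridisation; no CFSE preference).

linear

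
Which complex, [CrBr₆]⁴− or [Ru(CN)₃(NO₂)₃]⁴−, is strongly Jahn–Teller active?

[CrBr₆]⁴−: Ligand charges: each bromide is −1. With an overall charge of −4 the chromium centre must be in the +2 oxidation state. Cr sits in group 6, so the d-electron count is 6 − 2 = 4. Bromide is a weak-field ligand for a first-row metal, so the complex is high-spin. The t₂g³e_g¹ (high-spin) configuration has an unevenly filled e_g set; the Jahn–Teller theorem predicts a tetragonal distortion (typically axial elongation) to lift the degeneracy.
[Ru(CN)₃(NO₂)₃]⁴−: Summing ligand charges against the −4 overall charge gives an oxidation state of +2 for ruthenium. Ru sits in group 8, so the d-electron count is 8 − 2 = 6. A 4d ion has a large Δₒ and is invariably low-spin. The d⁶ configuration leaves the e_g set evenly filled (or empty) — no strong Jahn–Teller driving force.

[CrBr₆]⁴−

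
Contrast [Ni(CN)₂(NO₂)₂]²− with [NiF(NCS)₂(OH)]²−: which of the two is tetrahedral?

[NiF(NCS)₂(OH)]²−

For [Ni(CN)₂(NO₂)₂]²−: Summing ligand charges against the −2 overall charge gives an oxidation state of +2 for nickel. Nickel is a group-10 element; Ni(II) is therefore d⁸. Cyanide and nitro (N-bound nitrite) are strong-field ligands (high in the spectrochemical series). A 3d d⁸ ion with strong-field ligands gains enough CFSE to favour square planar over tetrahedral. → square planar.
For [NiF(NCS)₂(OH)]²−: Each fluoride is −1; each isothiocyanate is −1; each hydroxide is −1; balancing the −2 overall charge requires Ni(II). Ni sits in group 10, so the d-electron count is 10 − 2 = 8. Fluoride, hydroxide, and isothiocyanate are weak-field ligands. With weak-field ligands the CFSE gain from square planar is small, so a 3d d⁸ ion takes the sterically preferred tetrahedral geometry. → tetrahedral.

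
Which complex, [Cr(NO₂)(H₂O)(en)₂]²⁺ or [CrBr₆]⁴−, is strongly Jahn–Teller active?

[CrBr₆]⁴−

[Cr(NO₂)(H₂O)(en)₂]²⁺: Ligand charges: each nitro (N-bound nitrite) is −1; water is neutral; ethylenediamine is neutral. With an overall charge of +2 the chromium centre must be in the +3 oxidation state. Cr sits in group 6, so the d-electron count is 6 − 3 = 3. The d³ configuration leaves the e_g set evenly filled (or empty) — no strong Jahn–Teller driving force.
[CrBr₆]⁴−: Each bromide is −1; balancing the −4 overall charge requires Cr(II). Cr sits in group 6, so the d-electron count is 6 − 2 = 4. Bromide is a weak-field ligand for a first-row metal, so the complex is high-spin. The t₂g³e_g¹ (high-spin) configuration has an unevenly filled e_g set; the Jahn–Teller theorem predicts a tetragonal distortion (typically axial elongation) to lift the degeneracy.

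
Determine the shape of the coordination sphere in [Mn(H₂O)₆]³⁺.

Summing ligand charges against the +3 overall charge gives an oxidation state of +3 for manganese.
Group 7 minus oxidation state 3 gives a d⁴ configuration.
Coordination number: 6.
Six donors around a single metal centre give an octahedral coordination sphere.

octahedral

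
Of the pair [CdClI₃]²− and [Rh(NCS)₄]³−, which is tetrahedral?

For [CdClI₃]²−: Ligand charges: each chloride is −1; each iodide is −1. With an overall charge of −2 the cadmium centre must be in the +2 oxidation state. Group 12 minus oxidation state 2 gives a d¹⁰ configuration. A d¹⁰ ion has no crystal-field stabilisation preference between square planar and tetrahedral, so four ligands adopt the sterically favoured tetrahedral geometry. → tetrahedral.
For [Rh(NCS)₄]³−: Each isothiocyanate is −1; balancing the −3 overall charge requires Rh(I). Rhodium is a group-9 element; Rh(I) is therefore d⁸. A 4d d⁸ ion has a large crystal-field splitting; square planar leaves the high-energy d_{x²−y²} orbital empty and maximises CFSE. → square planar.

[CdClI₃]²−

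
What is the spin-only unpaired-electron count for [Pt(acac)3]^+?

Ligand charges: each acetylacetonate is −1. With an overall charge of +1 the platinum centre must be in the +4 oxidation state.
Pt sits in group 10, so the d-electron count is 10 − 4 = 6.
Counting donor atoms: 3×acetylacetonate (bidentate) → 6 donors. Coordination number = 6.
The spin state decides the count: a 5d ion has a large Δₒ and is invariably low-spin.
An octahedral low-spin d⁶ ion is t₂g⁶e_g⁰, giving 0 unpaired electrons.

0 unpaired electrons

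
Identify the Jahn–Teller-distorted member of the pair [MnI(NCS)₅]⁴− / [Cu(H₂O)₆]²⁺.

[Cu(H₂O)₆]²⁺

[MnI(NCS)₅]⁴−: Summing ligand charges against the −4 overall charge gives an oxidation state of +2 for manganese. Mn sits in group 7, so the d-electron count is 7 − 2 = 5. Iodide and isothiocyanate are weak-field ligands for a first-row metal, so the complex is high-spin. The d⁵ configuration leaves the e_g set evenly filled (or empty) — no strong Jahn–Teller driving force.
[Cu(H₂O)₆]²⁺: Summing ligand charges against the +2 overall charge gives an oxidation state of +2 for copper. Cu sits in group 11, so the d-electron count is 11 − 2 = 9. The t₂g⁶e_g³ configuration has an unevenly filled e_g set; the Jahn–Teller theorem predicts a tetragonal distortion (typically axial elongation) to lift the degeneracy.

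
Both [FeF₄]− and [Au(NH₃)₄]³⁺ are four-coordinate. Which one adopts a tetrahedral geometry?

[FeF₄]−

For [FeF₄]−: Summing ligand charges against the −1 overall charge gives an oxidation state of +3 for iron. Iron is a group-8 element; Fe(III) is therefore d⁵. A high-spin d⁵ ion has zero CFSE in either geometry, so four ligands adopt the sterically favoured tetrahedral geometry. → tetrahedral.
For [Au(NH₃)₄]³⁺: Summing ligand charges against the +3 overall charge gives an oxidation state of +3 for gold. Group 11 minus oxidation state 3 gives a d⁸ configuration. A 5d d⁸ ion has a large crystal-field splitting; square planar leaves the high-energy d_{x²−y²} orbital empty and maximises CFSE. → square planar.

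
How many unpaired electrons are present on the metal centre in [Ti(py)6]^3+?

1

Ligand charges: pyridine is neutral. With an overall charge of +3 the titanium centre must be in the +3 oxidation state.
Ti sits in group 4, so the d-electron count is 4 − 3 = 1.
In an octahedral field the d¹ configuration is t₂g¹e_g⁰ (only one arrangement possible), giving 1 unpaired electron.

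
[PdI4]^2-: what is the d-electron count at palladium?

d8

Each iodide is −1; balancing the −2 overall charge requires Pd(II).
Palladium is a group-10 element; Pd(II) is therefore d⁸.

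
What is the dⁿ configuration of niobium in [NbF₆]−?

Each fluoride is −1; balancing the −1 overall charge requires Nb(V).
Nb sits in group 5, so the d-electron count is 5 − 5 = 0.

d⁰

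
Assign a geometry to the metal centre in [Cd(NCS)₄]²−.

Ligand charges: each isothiocyanate is −1. With an overall charge of −2 the cadmium centre must be in the +2 oxidation state.
Cd sits in group 12, so the d-electron count is 12 − 2 = 10.
Coordination number: 4.
A d¹⁰ ion has no crystal-field stabilisation preference between square planar and tetrahedral, so four ligands adopt the sterically favoured tetrahedral geometry.

tetrahedral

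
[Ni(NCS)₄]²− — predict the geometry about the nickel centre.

tetrahedral

Ligand charges: each isothiocyanate is −1. With an overall charge of −2 the nickel centre must be in the +2 oxidation state.
Ni sits in group 10, so the d-electron count is 10 − 2 = 8.
Coordination number: 4.
Isothiocyanate is a weak-field ligand.
With weak-field ligands the CFSE gain from square planar is small, so a 3d d⁸ ion takes the sterically preferred tetrahedral geometry.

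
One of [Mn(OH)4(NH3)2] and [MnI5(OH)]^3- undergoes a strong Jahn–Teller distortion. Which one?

[Mn(OH)4(NH3)2]: Ligand charges: each hydroxide is −1; ammonia is neutral. With an overall charge of 0 the manganese centre must be in the +4 oxidation state. Manganese is a group-7 element; Mn(IV) is therefore d³. The d³ configuration leaves the e_g set evenly filled (or empty) — no strong Jahn–Teller driving force.
[MnI5(OH)]^3-: Ligand charges: each iodide is −1; each hydroxide is −1. With an overall charge of −3 the manganese centre must be in the +3 oxidation state. Manganese is a group-7 element; Mn(III) is therefore d⁴. Hydroxide and iodide are weak-field ligands for a first-row metal, so the complex is high-spin. The t₂g³e_g¹ (high-spin) configuration has an unevenly filled e_g set; the Jahn–Teller theorem predicts a tetragonal distortion (typically axial elongation) to lift the degeneracy.

[MnI5(OH)]^3-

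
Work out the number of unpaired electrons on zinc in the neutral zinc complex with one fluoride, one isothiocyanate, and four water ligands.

Each fluoride is −1; each isothiocyanate is −1; water is neutral; balancing the 0 overall charge requires Zn(II).
Group 12 minus oxidation state 2 gives a d¹⁰ configuration.
In an octahedral field the d¹⁰ configuration is t₂g⁶e_g⁴, giving 0 unpaired electrons.

0 unpaired electrons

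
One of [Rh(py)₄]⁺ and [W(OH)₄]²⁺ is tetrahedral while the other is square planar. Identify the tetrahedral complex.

For [Rh(py)₄]⁺: Summing ligand charges against the +1 overall charge gives an oxidation state of +1 for rhodium. Rhodium is a group-9 element; Rh(I) is therefore d⁸. A 4d d⁸ ion has a large crystal-field splitting; square planar leaves the high-energy d_{x²−y²} orbital empty and maximises CFSE. → square planar.
For [W(OH)₄]²⁺: Summing ligand charges against the +2 overall charge gives an oxidation state of +6 for tungsten. Tungsten is a group-6 element; W(VI) is therefore d⁰. A d⁰ ion has no crystal-field stabilisation preference between square planar and tetrahedral, so four ligands adopt the sterically favoured tetrahedral geometry. → tetrahedral.

[W(OH)₄]²⁺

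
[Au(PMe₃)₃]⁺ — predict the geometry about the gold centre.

Ligand charges: trimethylphosphine is neutral. With an overall charge of +1 the gold centre must be in the +1 oxidation state.
Au sits in group 11, so the d-electron count is 11 − 1 = 10.
With 3 monodentate ligands the coordination number is 3.
Three ligands around a d¹⁰ centre minimise repulsion in a trigonal-planar arrangement.

trigonal planar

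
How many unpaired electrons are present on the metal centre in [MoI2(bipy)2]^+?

Ligand charges: each iodide is −1; 2,2′-bipyridine is neutral. With an overall charge of +1 the molybdenum centre must be in the +3 oxidation state.
Molybdenum is a group-6 element; Mo(III) is therefore d³.
Counting donor atoms: 2×iodide (monodentate) → 2 donors; 2×2,2′-bipyridine (bidentate) → 4 donors. Coordination number = 6.
In an octahedral field the d³ configuration is t₂g³e_g⁰ (only one arrangement possible), giving 3 unpaired electrons.

3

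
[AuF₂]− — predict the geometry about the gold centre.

Ligand charges: each fluoride is −1. With an overall charge of −1 the gold centre must be in the +1 oxidation state.
Au sits in group 11, so the d-electron count is 11 − 1 = 10.
Coordination number: 2.
A d¹⁰ ion with only two ligands adopts a linear arrangement (sp hybridisation; no CFSE preference).

linear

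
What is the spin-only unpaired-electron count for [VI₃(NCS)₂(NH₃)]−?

1 unpaired electron

Ligand charges: each iodide is −1; each isothiocyanate is −1; ammonia is neutral. With an overall charge of −1 the vanadium centre must be in the +4 oxidation state.
Vanadium is a group-5 element; V(IV) is therefore d¹.
In an octahedral field the d¹ configuration is t₂g¹e_g⁰ (only one arrangement possible), giving 1 unpaired electron.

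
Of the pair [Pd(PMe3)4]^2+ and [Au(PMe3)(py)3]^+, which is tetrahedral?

For [Pd(PMe3)4]^2+: Ligand charges: trimethylphosphine is neutral. With an overall charge of +2 the palladium centre must be in the +2 oxidation state. Group 10 minus oxidation state 2 gives a d⁸ configuration. A 4d d⁸ ion has a large crystal-field splitting; square planar leaves the high-energy d_{x²−y²} orbital empty and maximises CFSE. → square planar.
For [Au(PMe3)(py)3]^+: Ligand charges: trimethylphosphine is neutral; pyridine is neutral. With an overall charge of +1 the gold centre must be in the +1 oxidation state. Au sits in group 11, so the d-electron count is 11 − 1 = 10. A d¹⁰ ion has no crystal-field stabilisation preference between square planar and tetrahedral, so four ligands adopt the sterically favoured tetrahedral geometry. → tetrahedral.

[Au(PMe3)(py)3]^+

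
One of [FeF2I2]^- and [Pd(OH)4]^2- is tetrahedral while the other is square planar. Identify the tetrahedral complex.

[FeF2I2]^-

For [FeF2I2]^-: Ligand charges: each fluoride is −1; each iodide is −1. With an overall charge of −1 the iron centre must be in the +3 oxidation state. Iron is a group-8 element; Fe(III) is therefore d⁵. A high-spin d⁵ ion has zero CFSE in either geometry, so four ligands adopt the sterically favoured tetrahedral geometry. → tetrahedral.
For [Pd(OH)4]^2-: Each hydroxide is −1; balancing the −2 overall charge requires Pd(II). Group 10 minus oxidation state 2 gives a d⁸ configuration. A 4d d⁸ ion has a large crystal-field splitting; square planar leaves the high-energy d_{x²−y²} orbital empty and maximises CFSE. → square planar.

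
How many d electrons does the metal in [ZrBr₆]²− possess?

Ligand charges: each bromide is −1. With an overall charge of −2 the zirconium centre must be in the +4 oxidation state.
Zr sits in group 4, so the d-electron count is 4 − 4 = 0.

d⁰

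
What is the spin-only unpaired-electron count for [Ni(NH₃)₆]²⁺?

Ammonia is neutral; balancing the +2 overall charge requires Ni(II).
Ni sits in group 10, so the d-electron count is 10 − 2 = 8.
In an octahedral field the d⁸ configuration is t₂g⁶e_g² (only one arrangement possible), giving 2 unpaired electrons.

2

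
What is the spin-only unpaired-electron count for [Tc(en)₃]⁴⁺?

Ligand charges: ethylenediamine is neutral. With an overall charge of +4 the technetium centre must be in the +4 oxidation state.
Group 7 minus oxidation state 4 gives a d³ configuration.
Counting donor atoms: 3×ethylenediamine (bidentate) → 6 donors. Coordination number = 6.
In an octahedral field the d³ configuration is t₂g³e_g⁰ (only one arrangement possible), giving 3 unpaired electrons.

3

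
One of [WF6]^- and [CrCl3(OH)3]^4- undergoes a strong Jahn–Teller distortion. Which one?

[WF6]^-: Each fluoride is −1; balancing the −1 overall charge requires W(V). Group 6 minus oxidation state 5 gives a d¹ configuration. The d¹ configuration leaves the e_g set evenly filled (or empty) — no strong Jahn–Teller driving force.
[CrCl3(OH)3]^4-: Ligand charges: each chloride is −1; each hydroxide is −1. With an overall charge of −4 the chromium centre must be in the +2 oxidation state. Group 6 minus oxidation state 2 gives a d⁴ configuration. Chloride and hydroxide are weak-field ligands for a first-row metal, so the complex is high-spin. The t₂g³e_g¹ (high-spin) configuration has an unevenly filled e_g set; the Jahn–Teller theorem predicts a tetragonal distortion (typically axial elongation) to lift the degeneracy.

[CrCl3(OH)3]^4-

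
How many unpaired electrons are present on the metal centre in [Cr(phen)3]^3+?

3 unpaired electrons

Summing ligand charges against the +3 overall charge gives an oxidation state of +3 for chromium.
Cr sits in group 6, so the d-electron count is 6 − 3 = 3.
Counting donor atoms: 3×1,10-phenanthroline (bidentate) → 6 donors. Coordination number = 6.
In an octahedral field the d³ configuration is t₂g³e_g⁰ (only one arrangement possible), giving 3 unpaired electrons.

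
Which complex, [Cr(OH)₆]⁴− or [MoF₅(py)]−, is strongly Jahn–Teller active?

[Cr(OH)₆]⁴−: Each hydroxide is −1; balancing the −4 overall charge requires Cr(II). Cr sits in group 6, so the d-electron count is 6 − 2 = 4. Hydroxide is a weak-field ligand for a first-row metal, so the complex is high-spin. The t₂g³e_g¹ (high-spin) configuration has an unevenly filled e_g set; the Jahn–Teller theorem predicts a tetragonal distortion (typically axial elongation) to lift the degeneracy.
[MoF₅(py)]−: Ligand charges: each fluoride is −1; pyridine is neutral. With an overall charge of −1 the molybdenum centre must be in the +4 oxidation state. Mo sits in group 6, so the d-electron count is 6 − 4 = 2. The d² configuration leaves the e_g set evenly filled (or empty) — no strong Jahn–Teller driving force.

[Cr(OH)₆]⁴−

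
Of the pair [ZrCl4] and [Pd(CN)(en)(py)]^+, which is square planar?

[Pd(CN)(en)(py)]^+

For [ZrCl4]: Summing ligand charges against the 0 overall charge gives an oxidation state of +4 for zirconium. Zirconium is a group-4 element; Zr(IV) is therefore d⁰. A d⁰ ion has no crystal-field stabilisation preference between square planar and tetrahedral, so four ligands adopt the sterically favoured tetrahedral geometry. → tetrahedral.
For [Pd(CN)(en)(py)]^+: Each cyanide is −1; ethylenediamine is neutral; pyridine is neutral; balancing the +1 overall charge requires Pd(II). Pd sits in group 10, so the d-electron count is 10 − 2 = 8. A 4d d⁸ ion has a large crystal-field splitting; square planar leaves the high-energy d_{x²−y²} orbital empty and maximises CFSE. → square planar.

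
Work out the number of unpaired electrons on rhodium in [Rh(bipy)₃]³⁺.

2,2′-bipyridine is neutral; balancing the +3 overall charge requires Rh(III).
Rhodium is a group-9 element; Rh(III) is therefore d⁶.
Counting donor atoms: 3×2,2′-bipyridine (bidentate) → 6 donors. Coordination number = 6.
The spin state decides the count: a 4d ion has a large Δₒ and is invariably low-spin.
An octahedral low-spin d⁶ ion is t₂g⁶e_g⁰, giving 0 unpaired electrons.

0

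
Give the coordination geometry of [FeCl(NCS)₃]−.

Each chloride is −1; each isothiocyanate is −1; balancing the −1 overall charge requires Fe(III).
Fe sits in group 8, so the d-electron count is 8 − 3 = 5.
With 4 monodentate ligands the coordination number is 4.
Chloride and isothiocyanate are weak-field ligands.
A high-spin d⁵ ion has zero CFSE in either geometry, so four ligands adopt the sterically favoured tetrahedral geometry.

tetrahedral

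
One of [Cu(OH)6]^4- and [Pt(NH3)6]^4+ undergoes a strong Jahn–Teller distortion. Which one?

[Cu(OH)6]^4-: Each hydroxide is −1; balancing the −4 overall charge requires Cu(II). Group 11 minus oxidation state 2 gives a d⁹ configuration. The t₂g⁶e_g³ configuration has an unevenly filled e_g set; the Jahn–Teller theorem predicts a tetragonal distortion (typically axial elongation) to lift the degeneracy.
[Pt(NH3)6]^4+: Ammonia is neutral; balancing the +4 overall charge requires Pt(IV). Group 10 minus oxidation state 4 gives a d⁶ configuration. A 5d ion has a large Δₒ and is invariably low-spin. The d⁶ configuration leaves the e_g set evenly filled (or empty) — no strong Jahn–Teller driving force.

[Cu(OH)6]^4-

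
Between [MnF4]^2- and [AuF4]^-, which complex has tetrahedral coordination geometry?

For [MnF4]^2-: Each fluoride is −1; balancing the −2 overall charge requires Mn(II). Manganese is a group-7 element; Mn(II) is therefore d⁵. A high-spin d⁵ ion has zero CFSE in either geometry, so four ligands adopt the sterically favoured tetrahedral geometry. → tetrahedral.
For [AuF4]^-: Each fluoride is −1; balancing the −1 overall charge requires Au(III). Gold is a group-11 element; Au(III) is therefore d⁸. A 5d d⁸ ion has a large crystal-field splitting; square planar leaves the high-energy d_{x²−y²} orbital empty and maximises CFSE. → square planar.

[MnF4]^2-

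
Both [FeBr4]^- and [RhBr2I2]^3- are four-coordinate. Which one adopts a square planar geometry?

[RhBr2I2]^3-

For [FeBr4]^-: Summing ligand charges against the −1 overall charge gives an oxidation state of +3 for iron. Iron is a group-8 element; Fe(III) is therefore d⁵. A high-spin d⁵ ion has zero CFSE in either geometry, so four ligands adopt the sterically favoured tetrahedral geometry. → tetrahedral.
For [RhBr2I2]^3-: Summing ligand charges against the −3 overall charge gives an oxidation state of +1 for rhodium. Group 9 minus oxidation state 1 gives a d⁸ configuration. A 4d d⁸ ion has a large crystal-field splitting; square planar leaves the high-energy d_{x²−y²} orbital empty and maximises CFSE. → square planar.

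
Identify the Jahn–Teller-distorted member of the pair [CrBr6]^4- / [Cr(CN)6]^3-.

[CrBr6]^4-

[CrBr6]^4-: Each bromide is −1; balancing the −4 overall charge requires Cr(II). Cr sits in group 6, so the d-electron count is 6 − 2 = 4. Bromide is a weak-field ligand for a first-row metal, so the complex is high-spin. The t₂g³e_g¹ (high-spin) configuration has an unevenly filled e_g set; the Jahn–Teller theorem predicts a tetragonal distortion (typically axial elongation) to lift the degeneracy.
[Cr(CN)6]^3-: Summing ligand charges against the −3 overall charge gives an oxidation state of +3 for chromium. Chromium is a group-6 element; Cr(III) is therefore d³. The d³ configuration leaves the e_g set evenly filled (or empty) — no strong Jahn–Teller driving force.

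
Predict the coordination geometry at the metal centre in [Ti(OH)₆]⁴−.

octahedral

Each hydroxide is −1; balancing the −4 overall charge requires Ti(II).
Ti sits in group 4, so the d-electron count is 4 − 2 = 2.
Coordination number: 6.
Six donors around a single metal centre give an octahedral coordination sphere.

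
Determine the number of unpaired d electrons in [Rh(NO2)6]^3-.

Each nitro (N-bound nitrite) is −1; balancing the −3 overall charge requires Rh(III).
Rh sits in group 9, so the d-electron count is 9 − 3 = 6.
The spin state decides the count: a 4d ion has a large Δₒ and is invariably low-spin.
An octahedral low-spin d⁶ ion is t₂g⁶e_g⁰, giving 0 unpaired electrons.

0 unpaired electrons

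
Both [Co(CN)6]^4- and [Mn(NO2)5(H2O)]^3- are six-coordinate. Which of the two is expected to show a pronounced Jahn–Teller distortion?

[Co(CN)6]^4-

[Co(CN)6]^4-: Summing ligand charges against the −4 overall charge gives an oxidation state of +2 for cobalt. Co sits in group 9, so the d-electron count is 9 − 2 = 7. Cyanide is a strong-field ligand (high in the spectrochemical series) for a first-row metal, so the complex is low-spin. The t₂g⁶e_g¹ (low-spin) configuration has an unevenly filled e_g set; the Jahn–Teller theorem predicts a tetragonal distortion (typically axial elongation) to lift the degeneracy.
[Mn(NO2)5(H2O)]^3-: Summing ligand charges against the −3 overall charge gives an oxidation state of +2 for manganese. Manganese is a group-7 element; Mn(II) is therefore d⁵. Nitro (N-bound nitrite) is a strong-field ligand (high in the spectrochemical series) for a first-row metal, so the complex is low-spin. The d⁵ configuration leaves the e_g set evenly filled (or empty) — no strong Jahn–Teller driving force.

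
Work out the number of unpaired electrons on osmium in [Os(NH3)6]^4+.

Summing ligand charges against the +4 overall charge gives an oxidation state of +4 for osmium.
Osmium is a group-8 element; Os(IV) is therefore d⁴.
The spin state decides the count: a 5d ion has a large Δₒ and is invariably low-spin.
An octahedral low-spin d⁴ ion is t₂g⁴e_g⁰, giving 2 unpaired electrons.

2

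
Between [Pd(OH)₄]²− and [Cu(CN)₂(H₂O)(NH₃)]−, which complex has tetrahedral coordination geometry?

[Cu(CN)₂(H₂O)(NH₃)]−

For [Pd(OH)₄]²−: Ligand charges: each hydroxide is −1. With an overall charge of −2 the palladium centre must be in the +2 oxidation state. Group 10 minus oxidation state 2 gives a d⁸ configuration. A 4d d⁸ ion has a large crystal-field splitting; square planar leaves the high-energy d_{x²−y²} orbital empty and maximises CFSE. → square planar.
For [Cu(CN)₂(H₂O)(NH₃)]−: Ligand charges: each cyanide is −1; water is neutral; ammonia is neutral. With an overall charge of −1 the copper centre must be in the +1 oxidation state. Cu sits in group 11, so the d-electron count is 11 − 1 = 10. A d¹⁰ ion has no crystal-field stabilisation preference between square planar and tetrahedral, so four ligands adopt the sterically favoured tetrahedral geometry. → tetrahedral.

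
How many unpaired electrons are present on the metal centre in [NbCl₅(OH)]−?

0 unpaired electrons

Summing ligand charges against the −1 overall charge gives an oxidation state of +5 for niobium.
Nb sits in group 5, so the d-electron count is 5 − 5 = 0.
In an octahedral field the d⁰ configuration is t₂g⁰e_g⁰, giving 0 unpaired electrons.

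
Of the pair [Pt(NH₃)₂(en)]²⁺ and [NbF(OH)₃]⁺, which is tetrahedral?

[NbF(OH)₃]⁺

For [Pt(NH₃)₂(en)]²⁺: Ligand charges: ammonia is neutral; ethylenediamine is neutral. With an overall charge of +2 the platinum centre must be in the +2 oxidation state. Platinum is a group-10 element; Pt(II) is therefore d⁸. A 5d d⁸ ion has a large crystal-field splitting; square planar leaves the high-energy d_{x²−y²} orbital empty and maximises CFSE. → square planar.
For [NbF(OH)₃]⁺: Summing ligand charges against the +1 overall charge gives an oxidation state of +5 for niobium. Nb sits in group 5, so the d-electron count is 5 − 5 = 0. A d⁰ ion has no crystal-field stabilisation preference between square planar and tetrahedral, so four ligands adopt the sterically favoured tetrahedral geometry. → tetrahedral.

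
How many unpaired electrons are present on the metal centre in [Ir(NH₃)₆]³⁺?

Ammonia is neutral; balancing the +3 overall charge requires Ir(III).
Ir sits in group 9, so the d-electron count is 9 − 3 = 6.
The spin state decides the count: a 5d ion has a large Δₒ and is invariably low-spin.
An octahedral low-spin d⁶ ion is t₂g⁶e_g⁰, giving 0 unpaired electrons.

0 unpaired electrons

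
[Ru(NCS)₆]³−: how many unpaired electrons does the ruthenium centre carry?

Each isothiocyanate is −1; balancing the −3 overall charge requires Ru(III).
Ru sits in group 8, so the d-electron count is 8 − 3 = 5.
The spin state decides the count: a 4d ion has a large Δₒ and is invariably low-spin.
An octahedral low-spin d⁵ ion is t₂g⁵e_g⁰, giving 1 unpaired electron.

1 unpaired electron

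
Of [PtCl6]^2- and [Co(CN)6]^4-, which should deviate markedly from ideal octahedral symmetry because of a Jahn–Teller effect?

[PtCl6]^2-: Summing ligand charges against the −2 overall charge gives an oxidation state of +4 for platinum. Pt sits in group 10, so the d-electron count is 10 − 4 = 6. A 5d ion has a large Δₒ and is invariably low-spin. The d⁶ configuration leaves the e_g set evenly filled (or empty) — no strong Jahn–Teller driving force.
[Co(CN)6]^4-: Ligand charges: each cyanide is −1. With an overall charge of −4 the cobalt centre must be in the +2 oxidation state. Group 9 minus oxidation state 2 gives a d⁷ configuration. Cyanide is a strong-field ligand (high in the spectrochemical series) for a first-row metal, so the complex is low-spin. The t₂g⁶e_g¹ (low-spin) configuration has an unevenly filled e_g set; the Jahn–Teller theorem predicts a tetragonal distortion (typically axial elongation) to lift the degeneracy.

[Co(CN)6]^4-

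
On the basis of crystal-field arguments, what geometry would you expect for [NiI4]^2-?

tetrahedral

Ligand charges: each iodide is −1. With an overall charge of −2 the nickel centre must be in the +2 oxidation state.
Ni sits in group 10, so the d-electron count is 10 − 2 = 8.
With 4 monodentate ligands the coordination number is 4.
Iodide is a weak-field ligand.
With weak-field ligands the CFSE gain from square planar is small, so a 3d d⁸ ion takes the sterically preferred tetrahedral geometry.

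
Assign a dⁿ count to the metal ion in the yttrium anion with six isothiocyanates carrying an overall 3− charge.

d0

Each isothiocyanate is −1; balancing the −3 overall charge requires Y(III).
Yttrium is a group-3 element; Y(III) is therefore d⁰.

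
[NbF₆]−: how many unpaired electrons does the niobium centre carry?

0

Ligand charges: each fluoride is −1. With an overall charge of −1 the niobium centre must be in the +5 oxidation state.
Niobium is a group-5 element; Nb(V) is therefore d⁰.
In an octahedral field the d⁰ configuration is t₂g⁰e_g⁰, giving 0 unpaired electrons.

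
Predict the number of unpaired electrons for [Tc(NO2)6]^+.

0 unpaired electrons

Ligand charges: each nitro (N-bound nitrite) is −1. With an overall charge of +1 the technetium centre must be in the +7 oxidation state.
Group 7 minus oxidation state 7 gives a d⁰ configuration.
In an octahedral field the d⁰ configuration is t₂g⁰e_g⁰, giving 0 unpaired electrons.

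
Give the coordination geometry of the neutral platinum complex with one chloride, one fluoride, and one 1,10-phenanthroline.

Ligand charges: each chloride is −1; each fluoride is −1; 1,10-phenanthroline is neutral. With an overall charge of 0 the platinum centre must be in the +2 oxidation state.
Group 10 minus oxidation state 2 gives a d⁸ configuration.
Counting donor atoms: 1×chloride (monodentate) → 1 donor; 1×fluoride (monodentate) → 1 donor; 1×1,10-phenanthroline (bidentate) → 2 donors. Coordination number = 4.
A 5d d⁸ ion has a large crystal-field splitting; square planar leaves the high-energy d_{x²−y²} orbital empty and maximises CFSE.

square planar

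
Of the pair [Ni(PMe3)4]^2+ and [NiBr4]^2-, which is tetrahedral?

[NiBr4]^2-

For [Ni(PMe3)4]^2+: Trimethylphosphine is neutral; balancing the +2 overall charge requires Ni(II). Nickel is a group-10 element; Ni(II) is therefore d⁸. Trimethylphosphine is a strong-field ligand (high in the spectrochemical series). A 3d d⁸ ion with strong-field ligands gains enough CFSE to favour square planar over tetrahedral. → square planar.
For [NiBr4]^2-: Each bromide is −1; balancing the −2 overall charge requires Ni(II). Group 10 minus oxidation state 2 gives a d⁸ configuration. Bromide is a weak-field ligand. With weak-field ligands the CFSE gain from square planar is small, so a 3d d⁸ ion takes the sterically preferred tetrahedral geometry. → tetrahedral.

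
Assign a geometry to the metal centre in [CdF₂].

linear

Ligand charges: each fluoride is −1. With an overall charge of 0 the cadmium centre must be in the +2 oxidation state.
Cd sits in group 12, so the d-electron count is 12 − 2 = 10.
Coordination number: 2.
A d¹⁰ ion with only two ligands adopts a linear arrangement (sp hybridisation; no CFSE preference).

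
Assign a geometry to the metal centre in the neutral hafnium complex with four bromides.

Each bromide is −1; balancing the 0 overall charge requires Hf(IV).
Hf sits in group 4, so the d-electron count is 4 − 4 = 0.
With 4 monodentate ligands the coordination number is 4.
A d⁰ ion has no crystal-field stabilisation preference between square planar and tetrahedral, so four ligands adopt the sterically favoured tetrahedral geometry.

tetrahedral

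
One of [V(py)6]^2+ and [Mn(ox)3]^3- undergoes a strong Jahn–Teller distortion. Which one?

[V(py)6]^2+: Pyridine is neutral; balancing the +2 overall charge requires V(II). Vanadium is a group-5 element; V(II) is therefore d³. The d³ configuration leaves the e_g set evenly filled (or empty) — no strong Jahn–Teller driving force.
[Mn(ox)3]^3-: Each oxalate is −2; balancing the −3 overall charge requires Mn(III). Group 7 minus oxidation state 3 gives a d⁴ configuration. Oxalate is a weak-field ligand for a first-row metal, so the complex is high-spin. The t₂g³e_g¹ (high-spin) configuration has an unevenly filled e_g set; the Jahn–Teller theorem predicts a tetragonal distortion (typically axial elongation) to lift the degeneracy.

[Mn(ox)3]^3-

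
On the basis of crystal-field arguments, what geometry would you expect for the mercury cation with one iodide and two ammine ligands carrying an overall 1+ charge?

trigonal planar

Summing ligand charges against the +1 overall charge gives an oxidation state of +2 for mercury.
Group 12 minus oxidation state 2 gives a d¹⁰ configuration.
With 3 monodentate ligands the coordination number is 3.
Three ligands around a d¹⁰ centre minimise repulsion in a trigonal-planar arrangement.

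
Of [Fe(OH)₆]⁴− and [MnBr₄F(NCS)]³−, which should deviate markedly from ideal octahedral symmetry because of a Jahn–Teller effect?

[MnBr₄F(NCS)]³−

[Fe(OH)₆]⁴−: Each hydroxide is −1; balancing the −4 overall charge requires Fe(II). Iron is a group-8 element; Fe(II) is therefore d⁶. Hydroxide is a weak-field ligand for a first-row metal, so the complex is high-spin. The d⁶ configuration leaves the e_g set evenly filled (or empty) — no strong Jahn–Teller driving force.
[MnBr₄F(NCS)]³−: Summing ligand charges against the −3 overall charge gives an oxidation state of +3 for manganese. Group 7 minus oxidation state 3 gives a d⁴ configuration. Bromide, fluoride, and isothiocyanate are weak-field ligands for a first-row metal, so the complex is high-spin. The t₂g³e_g¹ (high-spin) configuration has an unevenly filled e_g set; the Jahn–Teller theorem predicts a tetragonal distortion (typically axial elongation) to lift the degeneracy.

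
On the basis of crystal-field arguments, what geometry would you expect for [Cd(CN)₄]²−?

Each cyanide is −1; balancing the −2 overall charge requires Cd(II).
Group 12 minus oxidation state 2 gives a d¹⁰ configuration.
Coordination number: 4.
A d¹⁰ ion has no crystal-field stabilisation preference between square planar and tetrahedral, so four ligands adopt the sterically favoured tetrahedral geometry.

tetrahedral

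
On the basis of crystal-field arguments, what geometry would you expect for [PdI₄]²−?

square planar

Summing ligand charges against the −2 overall charge gives an oxidation state of +2 for palladium.
Group 10 minus oxidation state 2 gives a d⁸ configuration.
With 4 monodentate ligands the coordination number is 4.
A 4d d⁸ ion has a large crystal-field splitting; square planar leaves the high-energy d_{x²−y²} orbital empty and maximises CFSE.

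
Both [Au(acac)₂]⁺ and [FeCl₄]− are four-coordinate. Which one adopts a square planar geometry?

For [Au(acac)₂]⁺: Each acetylacetonate is −1; balancing the +1 overall charge requires Au(III). Au sits in group 11, so the d-electron count is 11 − 3 = 8. A 5d d⁸ ion has a large crystal-field splitting; square planar leaves the high-energy d_{x²−y²} orbital empty and maximises CFSE. → square planar.
For [FeCl₄]−: Each chloride is −1; balancing the −1 overall charge requires Fe(III). Fe sits in group 8, so the d-electron count is 8 − 3 = 5. A high-spin d⁵ ion has zero CFSE in either geometry, so four ligands adopt the sterically favoured tetrahedral geometry. → tetrahedral.

[Au(acac)₂]⁺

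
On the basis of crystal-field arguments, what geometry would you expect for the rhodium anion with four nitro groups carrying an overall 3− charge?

square planar

Summing ligand charges against the −3 overall charge gives an oxidation state of +1 for rhodium.
Rhodium is a group-9 element; Rh(I) is therefore d⁸.
With 4 monodentate ligands the coordination number is 4.
A 4d d⁸ ion has a large crystal-field splitting; square planar leaves the high-energy d_{x²−y²} orbital empty and maximises CFSE.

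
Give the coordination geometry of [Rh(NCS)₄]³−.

Each isothiocyanate is −1; balancing the −3 overall charge requires Rh(I).
Rh sits in group 9, so the d-electron count is 9 − 1 = 8.
Coordination number: 4.
A 4d d⁸ ion has a large crystal-field splitting; square planar leaves the high-energy d_{x²−y²} orbital empty and maximises CFSE.

square planar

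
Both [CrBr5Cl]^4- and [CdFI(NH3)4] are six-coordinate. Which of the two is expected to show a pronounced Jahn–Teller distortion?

[CrBr5Cl]^4-: Each bromide is −1; each chloride is −1; balancing the −4 overall charge requires Cr(II). Group 6 minus oxidation state 2 gives a d⁴ configuration. Bromide and chloride are weak-field ligands for a first-row metal, so the complex is high-spin. The t₂g³e_g¹ (high-spin) configuration has an unevenly filled e_g set; the Jahn–Teller theorem predicts a tetragonal distortion (typically axial elongation) to lift the degeneracy.
[CdFI(NH3)4]: Summing ligand charges against the 0 overall charge gives an oxidation state of +2 for cadmium. Cadmium is a group-12 element; Cd(II) is therefore d¹⁰. The d¹⁰ configuration leaves the e_g set evenly filled (or empty) — no strong Jahn–Teller driving force.

[CrBr5Cl]^4-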